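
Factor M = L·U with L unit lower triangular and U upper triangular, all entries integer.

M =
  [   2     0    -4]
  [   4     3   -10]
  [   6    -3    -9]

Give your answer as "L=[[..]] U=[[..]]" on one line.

L=[[1,0,0],[2,1,0],[3,-1,1]] U=[[2,0,-4],[0,3,-2],[0,0,1]]

  R1 -= 2·R0 → [0,3,-2]
  R2 -= 3·R0 → [0,-3,3]
  R2 -= -1·R1 → [0,0,1]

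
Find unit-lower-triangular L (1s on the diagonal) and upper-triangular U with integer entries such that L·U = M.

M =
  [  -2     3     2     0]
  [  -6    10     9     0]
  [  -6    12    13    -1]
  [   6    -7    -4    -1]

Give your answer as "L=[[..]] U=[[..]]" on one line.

L=[[1,0,0,0],[3,1,0,0],[3,3,1,0],[-3,2,2,1]] U=[[-2,3,2,0],[0,1,3,0],[0,0,-2,-1],[0,0,0,1]]

  r1 -= 3·r0 → [0,1,3,0]
  r2 -= 3·r0 → [0,3,7,-1]
  r3 -= -3·r0 → [0,2,2,-1]
  r2 -= 3·r1 → [0,0,-2,-1]
  r3 -= 2·r1 → [0,0,-4,-1]
  r3 -= 2·r2 → [0,0,0,1]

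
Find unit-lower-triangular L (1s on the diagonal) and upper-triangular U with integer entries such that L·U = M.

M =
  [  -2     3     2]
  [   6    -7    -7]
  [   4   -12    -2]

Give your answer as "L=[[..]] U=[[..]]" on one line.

L=[[1,0,0],[-3,1,0],[-2,-3,1]] U=[[-2,3,2],[0,2,-1],[0,0,-1]]

  R1 -= -3·R0 → [0,2,-1]
  R2 -= -2·R0 → [0,-6,2]
  R2 -= -3·R1 → [0,0,-1]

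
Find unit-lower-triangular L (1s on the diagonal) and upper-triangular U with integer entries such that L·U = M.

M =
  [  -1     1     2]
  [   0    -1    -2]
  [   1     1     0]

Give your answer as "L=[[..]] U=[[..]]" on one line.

  R1 -= 0·R0 → [0,-1,-2]
  R2 -= -1·R0 → [0,2,2]
  R2 -= -2·R1 → [0,0,-2]

L=[[1,0,0],[0,1,0],[-1,-2,1]] U=[[-1,1,2],[0,-1,-2],[0,0,-2]]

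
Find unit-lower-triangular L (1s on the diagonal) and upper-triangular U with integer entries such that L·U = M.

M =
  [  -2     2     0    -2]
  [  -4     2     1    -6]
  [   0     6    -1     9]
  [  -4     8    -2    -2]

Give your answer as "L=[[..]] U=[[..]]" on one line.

L=[[1,0,0,0],[2,1,0,0],[0,-3,1,0],[2,-2,0,1]] U=[[-2,2,0,-2],[0,-2,1,-2],[0,0,2,3],[0,0,0,-2]]

  r1 -= 2·r0 → [0,-2,1,-2]
  r2 -= 0·r0 → [0,6,-1,9]
  r3 -= 2·r0 → [0,4,-2,2]
  r2 -= -3·r1 → [0,0,2,3]
  r3 -= -2·r1 → [0,0,0,-2]
  r3 -= 0·r2 → [0,0,0,-2]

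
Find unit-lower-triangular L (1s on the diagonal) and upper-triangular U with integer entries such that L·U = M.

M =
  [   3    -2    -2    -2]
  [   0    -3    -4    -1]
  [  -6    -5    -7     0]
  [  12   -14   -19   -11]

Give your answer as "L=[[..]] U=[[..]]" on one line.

L=[[1,0,0,0],[0,1,0,0],[-2,3,1,0],[4,2,-3,1]] U=[[3,-2,-2,-2],[0,-3,-4,-1],[0,0,1,-1],[0,0,0,-4]]

  row1 -= 0·row0 → [0,-3,-4,-1]
  row2 -= -2·row0 → [0,-9,-11,-4]
  row3 -= 4·row0 → [0,-6,-11,-3]
  row2 -= 3·row1 → [0,0,1,-1]
  row3 -= 2·row1 → [0,0,-3,-1]
  row3 -= -3·row2 → [0,0,0,-4]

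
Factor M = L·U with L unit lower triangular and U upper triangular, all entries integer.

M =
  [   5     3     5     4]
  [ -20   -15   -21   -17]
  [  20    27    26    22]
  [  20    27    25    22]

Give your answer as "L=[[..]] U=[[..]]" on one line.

L=[[1,0,0,0],[-4,1,0,0],[4,-5,1,0],[4,-5,0,1]] U=[[5,3,5,4],[0,-3,-1,-1],[0,0,1,1],[0,0,0,1]]

  R1 -= -4·R0 → [0,-3,-1,-1]
  R2 -= 4·R0 → [0,15,6,6]
  R3 -= 4·R0 → [0,15,5,6]
  R2 -= -5·R1 → [0,0,1,1]
  R3 -= -5·R1 → [0,0,0,1]
  R3 -= 0·R2 → [0,0,0,1]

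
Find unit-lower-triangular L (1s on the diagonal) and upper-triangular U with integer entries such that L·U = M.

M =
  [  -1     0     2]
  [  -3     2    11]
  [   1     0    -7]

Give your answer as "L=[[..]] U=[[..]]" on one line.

  R1 -= 3·R0 → [0,2,5]
  R2 -= -1·R0 → [0,0,-5]
  R2 -= 0·R1 → [0,0,-5]

L=[[1,0,0],[3,1,0],[-1,0,1]] U=[[-1,0,2],[0,2,5],[0,0,-5]]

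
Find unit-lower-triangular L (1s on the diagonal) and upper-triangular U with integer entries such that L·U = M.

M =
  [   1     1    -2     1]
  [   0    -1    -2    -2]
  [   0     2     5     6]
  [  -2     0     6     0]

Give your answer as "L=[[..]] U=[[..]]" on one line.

L=[[1,0,0,0],[0,1,0,0],[0,-2,1,0],[-2,-2,-2,1]] U=[[1,1,-2,1],[0,-1,-2,-2],[0,0,1,2],[0,0,0,2]]

  row1 -= 0·row0 → [0,-1,-2,-2]
  row2 -= 0·row0 → [0,2,5,6]
  row3 -= -2·row0 → [0,2,2,2]
  row2 -= -2·row1 → [0,0,1,2]
  row3 -= -2·row1 → [0,0,-2,-2]
  row3 -= -2·row2 → [0,0,0,2]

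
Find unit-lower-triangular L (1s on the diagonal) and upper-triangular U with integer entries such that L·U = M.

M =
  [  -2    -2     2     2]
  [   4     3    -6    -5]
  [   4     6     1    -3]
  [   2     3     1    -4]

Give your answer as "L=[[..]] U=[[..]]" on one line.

L=[[1,0,0,0],[-2,1,0,0],[-2,-2,1,0],[-1,-1,1,1]] U=[[-2,-2,2,2],[0,-1,-2,-1],[0,0,1,-1],[0,0,0,-2]]

  r1 -= -2·r0 → [0,-1,-2,-1]
  r2 -= -2·r0 → [0,2,5,1]
  r3 -= -1·r0 → [0,1,3,-2]
  r2 -= -2·r1 → [0,0,1,-1]
  r3 -= -1·r1 → [0,0,1,-3]
  r3 -= 1·r2 → [0,0,0,-2]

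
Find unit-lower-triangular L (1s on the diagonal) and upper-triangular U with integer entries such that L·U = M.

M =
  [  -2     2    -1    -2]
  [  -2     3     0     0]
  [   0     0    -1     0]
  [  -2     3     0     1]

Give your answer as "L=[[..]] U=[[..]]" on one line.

  r1 -= 1·r0 → [0,1,1,2]
  r2 -= 0·r0 → [0,0,-1,0]
  r3 -= 1·r0 → [0,1,1,3]
  r2 -= 0·r1 → [0,0,-1,0]
  r3 -= 1·r1 → [0,0,0,1]
  r3 -= 0·r2 → [0,0,0,1]

L=[[1,0,0,0],[1,1,0,0],[0,0,1,0],[1,1,0,1]] U=[[-2,2,-1,-2],[0,1,1,2],[0,0,-1,0],[0,0,0,1]]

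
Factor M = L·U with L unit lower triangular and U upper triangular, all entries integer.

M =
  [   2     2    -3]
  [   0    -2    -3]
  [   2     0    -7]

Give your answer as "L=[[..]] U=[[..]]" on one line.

  r1 -= 0·r0 → [0,-2,-3]
  r2 -= 1·r0 → [0,-2,-4]
  r2 -= 1·r1 → [0,0,-1]

L=[[1,0,0],[0,1,0],[1,1,1]] U=[[2,2,-3],[0,-2,-3],[0,0,-1]]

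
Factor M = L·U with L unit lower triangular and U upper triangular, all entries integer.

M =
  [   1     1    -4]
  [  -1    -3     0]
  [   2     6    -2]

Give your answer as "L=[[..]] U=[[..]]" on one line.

  r1 -= -1·r0 → [0,-2,-4]
  r2 -= 2·r0 → [0,4,6]
  r2 -= -2·r1 → [0,0,-2]

L=[[1,0,0],[-1,1,0],[2,-2,1]] U=[[1,1,-4],[0,-2,-4],[0,0,-2]]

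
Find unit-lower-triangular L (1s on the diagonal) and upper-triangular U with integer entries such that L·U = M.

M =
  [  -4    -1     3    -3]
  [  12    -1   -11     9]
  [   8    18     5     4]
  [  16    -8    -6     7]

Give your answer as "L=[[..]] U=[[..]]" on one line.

L=[[1,0,0,0],[-3,1,0,0],[-2,-4,1,0],[-4,3,4,1]] U=[[-4,-1,3,-3],[0,-4,-2,0],[0,0,3,-2],[0,0,0,3]]

  row1 -= -3·row0 → [0,-4,-2,0]
  row2 -= -2·row0 → [0,16,11,-2]
  row3 -= -4·row0 → [0,-12,6,-5]
  row2 -= -4·row1 → [0,0,3,-2]
  row3 -= 3·row1 → [0,0,12,-5]
  row3 -= 4·row2 → [0,0,0,3]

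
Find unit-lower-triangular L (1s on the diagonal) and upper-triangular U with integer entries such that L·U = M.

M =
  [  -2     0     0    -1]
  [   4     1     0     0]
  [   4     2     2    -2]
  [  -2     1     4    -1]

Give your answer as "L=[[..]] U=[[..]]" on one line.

  row1 -= -2·row0 → [0,1,0,-2]
  row2 -= -2·row0 → [0,2,2,-4]
  row3 -= 1·row0 → [0,1,4,0]
  row2 -= 2·row1 → [0,0,2,0]
  row3 -= 1·row1 → [0,0,4,2]
  row3 -= 2·row2 → [0,0,0,2]

L=[[1,0,0,0],[-2,1,0,0],[-2,2,1,0],[1,1,2,1]] U=[[-2,0,0,-1],[0,1,0,-2],[0,0,2,0],[0,0,0,2]]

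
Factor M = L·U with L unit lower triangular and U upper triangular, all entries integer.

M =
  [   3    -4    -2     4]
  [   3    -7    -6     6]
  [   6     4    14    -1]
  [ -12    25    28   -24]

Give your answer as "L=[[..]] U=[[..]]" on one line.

  r1 -= 1·r0 → [0,-3,-4,2]
  r2 -= 2·r0 → [0,12,18,-9]
  r3 -= -4·r0 → [0,9,20,-8]
  r2 -= -4·r1 → [0,0,2,-1]
  r3 -= -3·r1 → [0,0,8,-2]
  r3 -= 4·r2 → [0,0,0,2]

L=[[1,0,0,0],[1,1,0,0],[2,-4,1,0],[-4,-3,4,1]] U=[[3,-4,-2,4],[0,-3,-4,2],[0,0,2,-1],[0,0,0,2]]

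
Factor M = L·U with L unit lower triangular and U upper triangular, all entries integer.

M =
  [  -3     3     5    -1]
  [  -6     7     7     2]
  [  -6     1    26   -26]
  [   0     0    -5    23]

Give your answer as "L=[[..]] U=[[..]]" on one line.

  row1 -= 2·row0 → [0,1,-3,4]
  row2 -= 2·row0 → [0,-5,16,-24]
  row3 -= 0·row0 → [0,0,-5,23]
  row2 -= -5·row1 → [0,0,1,-4]
  row3 -= 0·row1 → [0,0,-5,23]
  row3 -= -5·row2 → [0,0,0,3]

L=[[1,0,0,0],[2,1,0,0],[2,-5,1,0],[0,0,-5,1]] U=[[-3,3,5,-1],[0,1,-3,4],[0,0,1,-4],[0,0,0,3]]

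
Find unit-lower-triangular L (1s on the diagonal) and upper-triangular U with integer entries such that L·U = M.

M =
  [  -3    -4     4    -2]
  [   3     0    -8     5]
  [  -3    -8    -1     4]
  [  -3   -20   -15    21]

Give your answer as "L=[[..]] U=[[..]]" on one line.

  r1 -= -1·r0 → [0,-4,-4,3]
  r2 -= 1·r0 → [0,-4,-5,6]
  r3 -= 1·r0 → [0,-16,-19,23]
  r2 -= 1·r1 → [0,0,-1,3]
  r3 -= 4·r1 → [0,0,-3,11]
  r3 -= 3·r2 → [0,0,0,2]

L=[[1,0,0,0],[-1,1,0,0],[1,1,1,0],[1,4,3,1]] U=[[-3,-4,4,-2],[0,-4,-4,3],[0,0,-1,3],[0,0,0,2]]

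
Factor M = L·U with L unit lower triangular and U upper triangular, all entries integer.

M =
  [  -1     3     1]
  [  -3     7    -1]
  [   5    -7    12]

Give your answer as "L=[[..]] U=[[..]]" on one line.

  R1 -= 3·R0 → [0,-2,-4]
  R2 -= -5·R0 → [0,8,17]
  R2 -= -4·R1 → [0,0,1]

L=[[1,0,0],[3,1,0],[-5,-4,1]] U=[[-1,3,1],[0,-2,-4],[0,0,1]]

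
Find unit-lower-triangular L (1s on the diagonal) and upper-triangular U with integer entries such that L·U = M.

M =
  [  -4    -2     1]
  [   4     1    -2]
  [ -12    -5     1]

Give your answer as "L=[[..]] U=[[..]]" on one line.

  row1 -= -1·row0 → [0,-1,-1]
  row2 -= 3·row0 → [0,1,-2]
  row2 -= -1·row1 → [0,0,-3]

L=[[1,0,0],[-1,1,0],[3,-1,1]] U=[[-4,-2,1],[0,-1,-1],[0,0,-3]]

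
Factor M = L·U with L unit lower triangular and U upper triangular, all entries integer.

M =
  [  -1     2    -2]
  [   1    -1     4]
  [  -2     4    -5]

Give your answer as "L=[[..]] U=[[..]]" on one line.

L=[[1,0,0],[-1,1,0],[2,0,1]] U=[[-1,2,-2],[0,1,2],[0,0,-1]]

  row1 -= -1·row0 → [0,1,2]
  row2 -= 2·row0 → [0,0,-1]
  row2 -= 0·row1 → [0,0,-1]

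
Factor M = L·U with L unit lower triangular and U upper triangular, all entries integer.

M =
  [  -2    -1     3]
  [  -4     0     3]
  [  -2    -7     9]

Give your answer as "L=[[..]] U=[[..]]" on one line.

  row1 -= 2·row0 → [0,2,-3]
  row2 -= 1·row0 → [0,-6,6]
  row2 -= -3·row1 → [0,0,-3]

L=[[1,0,0],[2,1,0],[1,-3,1]] U=[[-2,-1,3],[0,2,-3],[0,0,-3]]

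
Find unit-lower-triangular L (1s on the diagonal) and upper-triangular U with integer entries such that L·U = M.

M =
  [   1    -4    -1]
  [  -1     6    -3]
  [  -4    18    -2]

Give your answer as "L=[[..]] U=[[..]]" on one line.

  R1 -= -1·R0 → [0,2,-4]
  R2 -= -4·R0 → [0,2,-6]
  R2 -= 1·R1 → [0,0,-2]

L=[[1,0,0],[-1,1,0],[-4,1,1]] U=[[1,-4,-1],[0,2,-4],[0,0,-2]]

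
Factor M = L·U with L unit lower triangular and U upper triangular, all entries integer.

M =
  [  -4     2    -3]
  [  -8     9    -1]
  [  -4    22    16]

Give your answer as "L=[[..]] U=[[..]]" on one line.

  R1 -= 2·R0 → [0,5,5]
  R2 -= 1·R0 → [0,20,19]
  R2 -= 4·R1 → [0,0,-1]

L=[[1,0,0],[2,1,0],[1,4,1]] U=[[-4,2,-3],[0,5,5],[0,0,-1]]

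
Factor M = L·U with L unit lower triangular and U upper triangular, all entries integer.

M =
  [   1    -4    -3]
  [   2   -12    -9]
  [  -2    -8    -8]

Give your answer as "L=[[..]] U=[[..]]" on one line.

  r1 -= 2·r0 → [0,-4,-3]
  r2 -= -2·r0 → [0,-16,-14]
  r2 -= 4·r1 → [0,0,-2]

L=[[1,0,0],[2,1,0],[-2,4,1]] U=[[1,-4,-3],[0,-4,-3],[0,0,-2]]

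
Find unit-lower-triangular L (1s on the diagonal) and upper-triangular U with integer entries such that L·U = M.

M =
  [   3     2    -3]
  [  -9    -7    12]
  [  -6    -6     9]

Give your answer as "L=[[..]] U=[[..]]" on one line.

L=[[1,0,0],[-3,1,0],[-2,2,1]] U=[[3,2,-3],[0,-1,3],[0,0,-3]]

  row1 -= -3·row0 → [0,-1,3]
  row2 -= -2·row0 → [0,-2,3]
  row2 -= 2·row1 → [0,0,-3]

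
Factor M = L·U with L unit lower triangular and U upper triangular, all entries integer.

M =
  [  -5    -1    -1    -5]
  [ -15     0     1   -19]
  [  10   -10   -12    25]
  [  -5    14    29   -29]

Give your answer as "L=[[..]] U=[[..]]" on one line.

  row1 -= 3·row0 → [0,3,4,-4]
  row2 -= -2·row0 → [0,-12,-14,15]
  row3 -= 1·row0 → [0,15,30,-24]
  row2 -= -4·row1 → [0,0,2,-1]
  row3 -= 5·row1 → [0,0,10,-4]
  row3 -= 5·row2 → [0,0,0,1]

L=[[1,0,0,0],[3,1,0,0],[-2,-4,1,0],[1,5,5,1]] U=[[-5,-1,-1,-5],[0,3,4,-4],[0,0,2,-1],[0,0,0,1]]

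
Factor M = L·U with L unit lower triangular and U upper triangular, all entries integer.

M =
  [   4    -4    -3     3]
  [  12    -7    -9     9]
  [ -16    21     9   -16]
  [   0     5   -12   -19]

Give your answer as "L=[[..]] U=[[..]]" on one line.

L=[[1,0,0,0],[3,1,0,0],[-4,1,1,0],[0,1,4,1]] U=[[4,-4,-3,3],[0,5,0,0],[0,0,-3,-4],[0,0,0,-3]]

  R1 -= 3·R0 → [0,5,0,0]
  R2 -= -4·R0 → [0,5,-3,-4]
  R3 -= 0·R0 → [0,5,-12,-19]
  R2 -= 1·R1 → [0,0,-3,-4]
  R3 -= 1·R1 → [0,0,-12,-19]
  R3 -= 4·R2 → [0,0,0,-3]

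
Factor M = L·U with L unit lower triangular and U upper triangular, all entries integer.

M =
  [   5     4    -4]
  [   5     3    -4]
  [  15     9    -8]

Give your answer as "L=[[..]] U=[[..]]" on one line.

L=[[1,0,0],[1,1,0],[3,3,1]] U=[[5,4,-4],[0,-1,0],[0,0,4]]

  R1 -= 1·R0 → [0,-1,0]
  R2 -= 3·R0 → [0,-3,4]
  R2 -= 3·R1 → [0,0,4]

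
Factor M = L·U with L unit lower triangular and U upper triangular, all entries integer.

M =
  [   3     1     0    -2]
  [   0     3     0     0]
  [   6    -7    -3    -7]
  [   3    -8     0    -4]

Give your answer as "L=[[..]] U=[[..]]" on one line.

  R1 -= 0·R0 → [0,3,0,0]
  R2 -= 2·R0 → [0,-9,-3,-3]
  R3 -= 1·R0 → [0,-9,0,-2]
  R2 -= -3·R1 → [0,0,-3,-3]
  R3 -= -3·R1 → [0,0,0,-2]
  R3 -= 0·R2 → [0,0,0,-2]

L=[[1,0,0,0],[0,1,0,0],[2,-3,1,0],[1,-3,0,1]] U=[[3,1,0,-2],[0,3,0,0],[0,0,-3,-3],[0,0,0,-2]]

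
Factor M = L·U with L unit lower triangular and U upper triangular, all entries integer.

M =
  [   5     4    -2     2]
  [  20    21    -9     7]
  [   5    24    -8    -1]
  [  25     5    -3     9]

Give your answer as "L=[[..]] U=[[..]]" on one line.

  R1 -= 4·R0 → [0,5,-1,-1]
  R2 -= 1·R0 → [0,20,-6,-3]
  R3 -= 5·R0 → [0,-15,7,-1]
  R2 -= 4·R1 → [0,0,-2,1]
  R3 -= -3·R1 → [0,0,4,-4]
  R3 -= -2·R2 → [0,0,0,-2]

L=[[1,0,0,0],[4,1,0,0],[1,4,1,0],[5,-3,-2,1]] U=[[5,4,-2,2],[0,5,-1,-1],[0,0,-2,1],[0,0,0,-2]]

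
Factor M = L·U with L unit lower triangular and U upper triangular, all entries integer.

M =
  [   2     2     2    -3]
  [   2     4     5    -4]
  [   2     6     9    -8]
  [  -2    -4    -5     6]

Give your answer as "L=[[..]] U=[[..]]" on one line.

  R1 -= 1·R0 → [0,2,3,-1]
  R2 -= 1·R0 → [0,4,7,-5]
  R3 -= -1·R0 → [0,-2,-3,3]
  R2 -= 2·R1 → [0,0,1,-3]
  R3 -= -1·R1 → [0,0,0,2]
  R3 -= 0·R2 → [0,0,0,2]

L=[[1,0,0,0],[1,1,0,0],[1,2,1,0],[-1,-1,0,1]] U=[[2,2,2,-3],[0,2,3,-1],[0,0,1,-3],[0,0,0,2]]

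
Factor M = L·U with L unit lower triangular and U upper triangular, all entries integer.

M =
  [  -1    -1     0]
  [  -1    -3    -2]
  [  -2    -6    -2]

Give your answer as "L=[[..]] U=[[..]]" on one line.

  r1 -= 1·r0 → [0,-2,-2]
  r2 -= 2·r0 → [0,-4,-2]
  r2 -= 2·r1 → [0,0,2]

L=[[1,0,0],[1,1,0],[2,2,1]] U=[[-1,-1,0],[0,-2,-2],[0,0,2]]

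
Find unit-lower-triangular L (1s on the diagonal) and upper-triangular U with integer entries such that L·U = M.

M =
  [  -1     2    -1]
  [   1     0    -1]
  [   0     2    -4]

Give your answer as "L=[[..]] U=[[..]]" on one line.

  R1 -= -1·R0 → [0,2,-2]
  R2 -= 0·R0 → [0,2,-4]
  R2 -= 1·R1 → [0,0,-2]

L=[[1,0,0],[-1,1,0],[0,1,1]] U=[[-1,2,-1],[0,2,-2],[0,0,-2]]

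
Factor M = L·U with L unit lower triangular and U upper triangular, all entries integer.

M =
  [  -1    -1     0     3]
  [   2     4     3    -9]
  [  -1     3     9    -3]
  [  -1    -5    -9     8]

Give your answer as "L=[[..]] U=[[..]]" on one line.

L=[[1,0,0,0],[-2,1,0,0],[1,2,1,0],[1,-2,-1,1]] U=[[-1,-1,0,3],[0,2,3,-3],[0,0,3,0],[0,0,0,-1]]

  R1 -= -2·R0 → [0,2,3,-3]
  R2 -= 1·R0 → [0,4,9,-6]
  R3 -= 1·R0 → [0,-4,-9,5]
  R2 -= 2·R1 → [0,0,3,0]
  R3 -= -2·R1 → [0,0,-3,-1]
  R3 -= -1·R2 → [0,0,0,-1]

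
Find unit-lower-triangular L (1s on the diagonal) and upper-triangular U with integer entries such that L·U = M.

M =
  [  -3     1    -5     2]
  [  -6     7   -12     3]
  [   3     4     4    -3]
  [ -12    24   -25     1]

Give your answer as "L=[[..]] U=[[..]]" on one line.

  r1 -= 2·r0 → [0,5,-2,-1]
  r2 -= -1·r0 → [0,5,-1,-1]
  r3 -= 4·r0 → [0,20,-5,-7]
  r2 -= 1·r1 → [0,0,1,0]
  r3 -= 4·r1 → [0,0,3,-3]
  r3 -= 3·r2 → [0,0,0,-3]

L=[[1,0,0,0],[2,1,0,0],[-1,1,1,0],[4,4,3,1]] U=[[-3,1,-5,2],[0,5,-2,-1],[0,0,1,0],[0,0,0,-3]]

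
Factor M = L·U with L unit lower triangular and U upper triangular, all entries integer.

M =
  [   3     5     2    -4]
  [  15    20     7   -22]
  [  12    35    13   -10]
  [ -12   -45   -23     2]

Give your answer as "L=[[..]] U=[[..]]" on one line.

L=[[1,0,0,0],[5,1,0,0],[4,-3,1,0],[-4,5,0,1]] U=[[3,5,2,-4],[0,-5,-3,-2],[0,0,-4,0],[0,0,0,-4]]

  R1 -= 5·R0 → [0,-5,-3,-2]
  R2 -= 4·R0 → [0,15,5,6]
  R3 -= -4·R0 → [0,-25,-15,-14]
  R2 -= -3·R1 → [0,0,-4,0]
  R3 -= 5·R1 → [0,0,0,-4]
  R3 -= 0·R2 → [0,0,0,-4]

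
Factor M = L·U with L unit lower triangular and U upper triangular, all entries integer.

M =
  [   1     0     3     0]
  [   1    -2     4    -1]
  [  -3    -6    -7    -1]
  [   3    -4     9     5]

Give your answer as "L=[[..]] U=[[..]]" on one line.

L=[[1,0,0,0],[1,1,0,0],[-3,3,1,0],[3,2,2,1]] U=[[1,0,3,0],[0,-2,1,-1],[0,0,-1,2],[0,0,0,3]]

  R1 -= 1·R0 → [0,-2,1,-1]
  R2 -= -3·R0 → [0,-6,2,-1]
  R3 -= 3·R0 → [0,-4,0,5]
  R2 -= 3·R1 → [0,0,-1,2]
  R3 -= 2·R1 → [0,0,-2,7]
  R3 -= 2·R2 → [0,0,0,3]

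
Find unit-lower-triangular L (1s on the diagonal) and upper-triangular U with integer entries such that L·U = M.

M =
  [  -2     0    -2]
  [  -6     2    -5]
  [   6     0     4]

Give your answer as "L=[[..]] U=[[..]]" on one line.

L=[[1,0,0],[3,1,0],[-3,0,1]] U=[[-2,0,-2],[0,2,1],[0,0,-2]]

  R1 -= 3·R0 → [0,2,1]
  R2 -= -3·R0 → [0,0,-2]
  R2 -= 0·R1 → [0,0,-2]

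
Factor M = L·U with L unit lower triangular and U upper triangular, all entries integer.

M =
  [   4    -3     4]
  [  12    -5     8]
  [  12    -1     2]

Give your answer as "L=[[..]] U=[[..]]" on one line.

  row1 -= 3·row0 → [0,4,-4]
  row2 -= 3·row0 → [0,8,-10]
  row2 -= 2·row1 → [0,0,-2]

L=[[1,0,0],[3,1,0],[3,2,1]] U=[[4,-3,4],[0,4,-4],[0,0,-2]]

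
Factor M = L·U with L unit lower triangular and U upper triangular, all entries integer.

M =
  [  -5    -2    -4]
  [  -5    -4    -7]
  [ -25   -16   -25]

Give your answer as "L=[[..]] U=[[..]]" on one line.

  row1 -= 1·row0 → [0,-2,-3]
  row2 -= 5·row0 → [0,-6,-5]
  row2 -= 3·row1 → [0,0,4]

L=[[1,0,0],[1,1,0],[5,3,1]] U=[[-5,-2,-4],[0,-2,-3],[0,0,4]]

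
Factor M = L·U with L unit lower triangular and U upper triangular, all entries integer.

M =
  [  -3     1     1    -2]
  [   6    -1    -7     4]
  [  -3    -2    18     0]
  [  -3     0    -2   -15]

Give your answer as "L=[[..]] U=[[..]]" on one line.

  r1 -= -2·r0 → [0,1,-5,0]
  r2 -= 1·r0 → [0,-3,17,2]
  r3 -= 1·r0 → [0,-1,-3,-13]
  r2 -= -3·r1 → [0,0,2,2]
  r3 -= -1·r1 → [0,0,-8,-13]
  r3 -= -4·r2 → [0,0,0,-5]

L=[[1,0,0,0],[-2,1,0,0],[1,-3,1,0],[1,-1,-4,1]] U=[[-3,1,1,-2],[0,1,-5,0],[0,0,2,2],[0,0,0,-5]]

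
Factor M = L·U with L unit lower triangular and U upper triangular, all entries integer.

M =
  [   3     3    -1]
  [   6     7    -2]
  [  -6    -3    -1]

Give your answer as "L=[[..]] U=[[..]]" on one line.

L=[[1,0,0],[2,1,0],[-2,3,1]] U=[[3,3,-1],[0,1,0],[0,0,-3]]

  R1 -= 2·R0 → [0,1,0]
  R2 -= -2·R0 → [0,3,-3]
  R2 -= 3·R1 → [0,0,-3]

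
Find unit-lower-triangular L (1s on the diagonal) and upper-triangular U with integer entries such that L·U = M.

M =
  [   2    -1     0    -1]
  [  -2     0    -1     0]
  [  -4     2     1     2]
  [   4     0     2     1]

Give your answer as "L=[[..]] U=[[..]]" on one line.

  row1 -= -1·row0 → [0,-1,-1,-1]
  row2 -= -2·row0 → [0,0,1,0]
  row3 -= 2·row0 → [0,2,2,3]
  row2 -= 0·row1 → [0,0,1,0]
  row3 -= -2·row1 → [0,0,0,1]
  row3 -= 0·row2 → [0,0,0,1]

L=[[1,0,0,0],[-1,1,0,0],[-2,0,1,0],[2,-2,0,1]] U=[[2,-1,0,-1],[0,-1,-1,-1],[0,0,1,0],[0,0,0,1]]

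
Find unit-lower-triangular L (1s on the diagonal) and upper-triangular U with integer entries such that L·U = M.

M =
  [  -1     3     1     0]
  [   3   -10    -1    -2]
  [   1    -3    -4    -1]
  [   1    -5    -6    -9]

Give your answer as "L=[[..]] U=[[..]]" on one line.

L=[[1,0,0,0],[-3,1,0,0],[-1,0,1,0],[-1,2,3,1]] U=[[-1,3,1,0],[0,-1,2,-2],[0,0,-3,-1],[0,0,0,-2]]

  R1 -= -3·R0 → [0,-1,2,-2]
  R2 -= -1·R0 → [0,0,-3,-1]
  R3 -= -1·R0 → [0,-2,-5,-9]
  R2 -= 0·R1 → [0,0,-3,-1]
  R3 -= 2·R1 → [0,0,-9,-5]
  R3 -= 3·R2 → [0,0,0,-2]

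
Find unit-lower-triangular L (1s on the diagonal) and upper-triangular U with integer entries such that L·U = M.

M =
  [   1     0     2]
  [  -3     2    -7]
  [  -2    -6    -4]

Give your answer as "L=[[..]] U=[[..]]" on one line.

L=[[1,0,0],[-3,1,0],[-2,-3,1]] U=[[1,0,2],[0,2,-1],[0,0,-3]]

  row1 -= -3·row0 → [0,2,-1]
  row2 -= -2·row0 → [0,-6,0]
  row2 -= -3·row1 → [0,0,-3]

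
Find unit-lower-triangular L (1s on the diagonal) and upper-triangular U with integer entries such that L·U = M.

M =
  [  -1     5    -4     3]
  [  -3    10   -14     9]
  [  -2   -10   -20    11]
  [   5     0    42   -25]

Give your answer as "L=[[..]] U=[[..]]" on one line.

L=[[1,0,0,0],[3,1,0,0],[2,4,1,0],[-5,-5,-3,1]] U=[[-1,5,-4,3],[0,-5,-2,0],[0,0,-4,5],[0,0,0,5]]

  R1 -= 3·R0 → [0,-5,-2,0]
  R2 -= 2·R0 → [0,-20,-12,5]
  R3 -= -5·R0 → [0,25,22,-10]
  R2 -= 4·R1 → [0,0,-4,5]
  R3 -= -5·R1 → [0,0,12,-10]
  R3 -= -3·R2 → [0,0,0,5]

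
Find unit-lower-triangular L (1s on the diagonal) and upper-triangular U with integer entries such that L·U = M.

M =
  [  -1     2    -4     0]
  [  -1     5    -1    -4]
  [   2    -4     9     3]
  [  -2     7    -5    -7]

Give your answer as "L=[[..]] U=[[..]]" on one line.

L=[[1,0,0,0],[1,1,0,0],[-2,0,1,0],[2,1,0,1]] U=[[-1,2,-4,0],[0,3,3,-4],[0,0,1,3],[0,0,0,-3]]

  r1 -= 1·r0 → [0,3,3,-4]
  r2 -= -2·r0 → [0,0,1,3]
  r3 -= 2·r0 → [0,3,3,-7]
  r2 -= 0·r1 → [0,0,1,3]
  r3 -= 1·r1 → [0,0,0,-3]
  r3 -= 0·r2 → [0,0,0,-3]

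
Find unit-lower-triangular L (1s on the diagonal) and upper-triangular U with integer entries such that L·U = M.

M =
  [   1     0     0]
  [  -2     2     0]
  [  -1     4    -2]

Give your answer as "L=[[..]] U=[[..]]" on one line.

L=[[1,0,0],[-2,1,0],[-1,2,1]] U=[[1,0,0],[0,2,0],[0,0,-2]]

  R1 -= -2·R0 → [0,2,0]
  R2 -= -1·R0 → [0,4,-2]
  R2 -= 2·R1 → [0,0,-2]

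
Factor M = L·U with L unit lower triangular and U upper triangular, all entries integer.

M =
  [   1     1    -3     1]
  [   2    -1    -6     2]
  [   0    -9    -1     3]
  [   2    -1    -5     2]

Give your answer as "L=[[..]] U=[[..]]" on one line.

L=[[1,0,0,0],[2,1,0,0],[0,3,1,0],[2,1,-1,1]] U=[[1,1,-3,1],[0,-3,0,0],[0,0,-1,3],[0,0,0,3]]

  row1 -= 2·row0 → [0,-3,0,0]
  row2 -= 0·row0 → [0,-9,-1,3]
  row3 -= 2·row0 → [0,-3,1,0]
  row2 -= 3·row1 → [0,0,-1,3]
  row3 -= 1·row1 → [0,0,1,0]
  row3 -= -1·row2 → [0,0,0,3]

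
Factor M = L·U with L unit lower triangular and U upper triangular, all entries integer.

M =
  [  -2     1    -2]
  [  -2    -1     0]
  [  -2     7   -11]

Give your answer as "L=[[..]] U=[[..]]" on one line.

  R1 -= 1·R0 → [0,-2,2]
  R2 -= 1·R0 → [0,6,-9]
  R2 -= -3·R1 → [0,0,-3]

L=[[1,0,0],[1,1,0],[1,-3,1]] U=[[-2,1,-2],[0,-2,2],[0,0,-3]]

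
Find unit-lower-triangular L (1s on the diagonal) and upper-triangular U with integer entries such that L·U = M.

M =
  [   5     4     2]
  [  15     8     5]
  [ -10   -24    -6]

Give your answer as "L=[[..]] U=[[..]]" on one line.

L=[[1,0,0],[3,1,0],[-2,4,1]] U=[[5,4,2],[0,-4,-1],[0,0,2]]

  R1 -= 3·R0 → [0,-4,-1]
  R2 -= -2·R0 → [0,-16,-2]
  R2 -= 4·R1 → [0,0,2]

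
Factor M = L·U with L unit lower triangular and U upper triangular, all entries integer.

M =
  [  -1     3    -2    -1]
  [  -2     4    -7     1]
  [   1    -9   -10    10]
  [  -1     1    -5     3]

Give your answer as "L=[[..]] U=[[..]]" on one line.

L=[[1,0,0,0],[2,1,0,0],[-1,3,1,0],[1,1,0,1]] U=[[-1,3,-2,-1],[0,-2,-3,3],[0,0,-3,0],[0,0,0,1]]

  r1 -= 2·r0 → [0,-2,-3,3]
  r2 -= -1·r0 → [0,-6,-12,9]
  r3 -= 1·r0 → [0,-2,-3,4]
  r2 -= 3·r1 → [0,0,-3,0]
  r3 -= 1·r1 → [0,0,0,1]
  r3 -= 0·r2 → [0,0,0,1]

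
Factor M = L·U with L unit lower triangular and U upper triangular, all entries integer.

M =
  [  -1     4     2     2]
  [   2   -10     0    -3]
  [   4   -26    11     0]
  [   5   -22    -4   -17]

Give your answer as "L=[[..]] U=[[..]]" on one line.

L=[[1,0,0,0],[-2,1,0,0],[-4,5,1,0],[-5,1,-2,1]] U=[[-1,4,2,2],[0,-2,4,1],[0,0,-1,3],[0,0,0,-2]]

  R1 -= -2·R0 → [0,-2,4,1]
  R2 -= -4·R0 → [0,-10,19,8]
  R3 -= -5·R0 → [0,-2,6,-7]
  R2 -= 5·R1 → [0,0,-1,3]
  R3 -= 1·R1 → [0,0,2,-8]
  R3 -= -2·R2 → [0,0,0,-2]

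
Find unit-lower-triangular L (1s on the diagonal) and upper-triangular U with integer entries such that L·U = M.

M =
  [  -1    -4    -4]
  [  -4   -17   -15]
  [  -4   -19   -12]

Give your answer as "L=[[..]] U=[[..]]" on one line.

  r1 -= 4·r0 → [0,-1,1]
  r2 -= 4·r0 → [0,-3,4]
  r2 -= 3·r1 → [0,0,1]

L=[[1,0,0],[4,1,0],[4,3,1]] U=[[-1,-4,-4],[0,-1,1],[0,0,1]]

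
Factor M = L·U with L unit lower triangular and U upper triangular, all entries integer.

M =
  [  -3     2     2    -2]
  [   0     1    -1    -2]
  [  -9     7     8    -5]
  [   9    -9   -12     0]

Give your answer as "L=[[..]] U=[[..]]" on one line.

L=[[1,0,0,0],[0,1,0,0],[3,1,1,0],[-3,-3,-3,1]] U=[[-3,2,2,-2],[0,1,-1,-2],[0,0,3,3],[0,0,0,-3]]

  R1 -= 0·R0 → [0,1,-1,-2]
  R2 -= 3·R0 → [0,1,2,1]
  R3 -= -3·R0 → [0,-3,-6,-6]
  R2 -= 1·R1 → [0,0,3,3]
  R3 -= -3·R1 → [0,0,-9,-12]
  R3 -= -3·R2 → [0,0,0,-3]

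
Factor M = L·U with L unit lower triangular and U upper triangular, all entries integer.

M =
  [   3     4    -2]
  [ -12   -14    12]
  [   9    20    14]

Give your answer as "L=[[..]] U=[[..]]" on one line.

L=[[1,0,0],[-4,1,0],[3,4,1]] U=[[3,4,-2],[0,2,4],[0,0,4]]

  r1 -= -4·r0 → [0,2,4]
  r2 -= 3·r0 → [0,8,20]
  r2 -= 4·r1 → [0,0,4]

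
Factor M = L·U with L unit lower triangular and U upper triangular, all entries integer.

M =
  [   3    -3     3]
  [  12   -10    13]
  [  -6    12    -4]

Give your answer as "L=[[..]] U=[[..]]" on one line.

L=[[1,0,0],[4,1,0],[-2,3,1]] U=[[3,-3,3],[0,2,1],[0,0,-1]]

  row1 -= 4·row0 → [0,2,1]
  row2 -= -2·row0 → [0,6,2]
  row2 -= 3·row1 → [0,0,-1]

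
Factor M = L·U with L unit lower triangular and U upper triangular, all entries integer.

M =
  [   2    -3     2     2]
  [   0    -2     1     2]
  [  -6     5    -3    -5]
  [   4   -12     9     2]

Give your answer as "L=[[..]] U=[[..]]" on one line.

L=[[1,0,0,0],[0,1,0,0],[-3,2,1,0],[2,3,2,1]] U=[[2,-3,2,2],[0,-2,1,2],[0,0,1,-3],[0,0,0,-2]]

  r1 -= 0·r0 → [0,-2,1,2]
  r2 -= -3·r0 → [0,-4,3,1]
  r3 -= 2·r0 → [0,-6,5,-2]
  r2 -= 2·r1 → [0,0,1,-3]
  r3 -= 3·r1 → [0,0,2,-8]
  r3 -= 2·r2 → [0,0,0,-2]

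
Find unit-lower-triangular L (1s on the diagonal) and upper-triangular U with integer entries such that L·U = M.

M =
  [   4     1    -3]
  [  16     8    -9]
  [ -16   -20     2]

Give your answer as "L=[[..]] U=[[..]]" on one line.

L=[[1,0,0],[4,1,0],[-4,-4,1]] U=[[4,1,-3],[0,4,3],[0,0,2]]

  R1 -= 4·R0 → [0,4,3]
  R2 -= -4·R0 → [0,-16,-10]
  R2 -= -4·R1 → [0,0,2]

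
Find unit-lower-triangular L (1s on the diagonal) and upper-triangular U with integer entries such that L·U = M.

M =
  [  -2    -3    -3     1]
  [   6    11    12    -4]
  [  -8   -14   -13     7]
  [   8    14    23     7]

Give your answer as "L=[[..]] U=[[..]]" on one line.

  r1 -= -3·r0 → [0,2,3,-1]
  r2 -= 4·r0 → [0,-2,-1,3]
  r3 -= -4·r0 → [0,2,11,11]
  r2 -= -1·r1 → [0,0,2,2]
  r3 -= 1·r1 → [0,0,8,12]
  r3 -= 4·r2 → [0,0,0,4]

L=[[1,0,0,0],[-3,1,0,0],[4,-1,1,0],[-4,1,4,1]] U=[[-2,-3,-3,1],[0,2,3,-1],[0,0,2,2],[0,0,0,4]]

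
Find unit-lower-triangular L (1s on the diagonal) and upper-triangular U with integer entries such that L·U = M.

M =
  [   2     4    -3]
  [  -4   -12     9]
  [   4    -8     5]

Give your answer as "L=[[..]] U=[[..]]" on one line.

  row1 -= -2·row0 → [0,-4,3]
  row2 -= 2·row0 → [0,-16,11]
  row2 -= 4·row1 → [0,0,-1]

L=[[1,0,0],[-2,1,0],[2,4,1]] U=[[2,4,-3],[0,-4,3],[0,0,-1]]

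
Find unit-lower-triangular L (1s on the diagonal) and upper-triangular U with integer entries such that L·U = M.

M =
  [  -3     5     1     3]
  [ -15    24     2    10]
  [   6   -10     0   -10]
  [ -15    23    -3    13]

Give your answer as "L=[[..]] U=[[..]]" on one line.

L=[[1,0,0,0],[5,1,0,0],[-2,0,1,0],[5,2,-1,1]] U=[[-3,5,1,3],[0,-1,-3,-5],[0,0,2,-4],[0,0,0,4]]

  R1 -= 5·R0 → [0,-1,-3,-5]
  R2 -= -2·R0 → [0,0,2,-4]
  R3 -= 5·R0 → [0,-2,-8,-2]
  R2 -= 0·R1 → [0,0,2,-4]
  R3 -= 2·R1 → [0,0,-2,8]
  R3 -= -1·R2 → [0,0,0,4]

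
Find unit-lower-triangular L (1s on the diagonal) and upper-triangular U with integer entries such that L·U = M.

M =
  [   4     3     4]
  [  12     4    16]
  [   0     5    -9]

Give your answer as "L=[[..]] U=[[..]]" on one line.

L=[[1,0,0],[3,1,0],[0,-1,1]] U=[[4,3,4],[0,-5,4],[0,0,-5]]

  R1 -= 3·R0 → [0,-5,4]
  R2 -= 0·R0 → [0,5,-9]
  R2 -= -1·R1 → [0,0,-5]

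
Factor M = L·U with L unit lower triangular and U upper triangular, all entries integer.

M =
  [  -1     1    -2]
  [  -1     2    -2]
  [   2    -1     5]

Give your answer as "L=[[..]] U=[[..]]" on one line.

  R1 -= 1·R0 → [0,1,0]
  R2 -= -2·R0 → [0,1,1]
  R2 -= 1·R1 → [0,0,1]

L=[[1,0,0],[1,1,0],[-2,1,1]] U=[[-1,1,-2],[0,1,0],[0,0,1]]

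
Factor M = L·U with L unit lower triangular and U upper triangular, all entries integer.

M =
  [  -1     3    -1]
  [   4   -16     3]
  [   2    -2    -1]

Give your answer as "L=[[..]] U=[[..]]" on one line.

L=[[1,0,0],[-4,1,0],[-2,-1,1]] U=[[-1,3,-1],[0,-4,-1],[0,0,-4]]

  r1 -= -4·r0 → [0,-4,-1]
  r2 -= -2·r0 → [0,4,-3]
  r2 -= -1·r1 → [0,0,-4]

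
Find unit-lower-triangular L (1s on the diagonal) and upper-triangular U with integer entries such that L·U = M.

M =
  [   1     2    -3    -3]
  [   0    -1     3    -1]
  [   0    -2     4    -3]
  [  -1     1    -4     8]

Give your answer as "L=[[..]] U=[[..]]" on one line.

L=[[1,0,0,0],[0,1,0,0],[0,2,1,0],[-1,-3,-1,1]] U=[[1,2,-3,-3],[0,-1,3,-1],[0,0,-2,-1],[0,0,0,1]]

  R1 -= 0·R0 → [0,-1,3,-1]
  R2 -= 0·R0 → [0,-2,4,-3]
  R3 -= -1·R0 → [0,3,-7,5]
  R2 -= 2·R1 → [0,0,-2,-1]
  R3 -= -3·R1 → [0,0,2,2]
  R3 -= -1·R2 → [0,0,0,1]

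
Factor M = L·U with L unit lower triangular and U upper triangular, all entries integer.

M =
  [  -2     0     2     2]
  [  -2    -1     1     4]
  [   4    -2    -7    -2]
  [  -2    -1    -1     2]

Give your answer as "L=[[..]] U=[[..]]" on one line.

L=[[1,0,0,0],[1,1,0,0],[-2,2,1,0],[1,1,2,1]] U=[[-2,0,2,2],[0,-1,-1,2],[0,0,-1,-2],[0,0,0,2]]

  r1 -= 1·r0 → [0,-1,-1,2]
  r2 -= -2·r0 → [0,-2,-3,2]
  r3 -= 1·r0 → [0,-1,-3,0]
  r2 -= 2·r1 → [0,0,-1,-2]
  r3 -= 1·r1 → [0,0,-2,-2]
  r3 -= 2·r2 → [0,0,0,2]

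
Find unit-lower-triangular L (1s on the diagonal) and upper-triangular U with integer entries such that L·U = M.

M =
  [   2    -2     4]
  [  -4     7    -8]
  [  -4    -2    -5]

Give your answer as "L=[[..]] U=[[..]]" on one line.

  R1 -= -2·R0 → [0,3,0]
  R2 -= -2·R0 → [0,-6,3]
  R2 -= -2·R1 → [0,0,3]

L=[[1,0,0],[-2,1,0],[-2,-2,1]] U=[[2,-2,4],[0,3,0],[0,0,3]]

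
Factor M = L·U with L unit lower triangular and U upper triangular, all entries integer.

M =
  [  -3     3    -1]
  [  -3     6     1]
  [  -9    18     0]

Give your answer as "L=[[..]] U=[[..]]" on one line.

L=[[1,0,0],[1,1,0],[3,3,1]] U=[[-3,3,-1],[0,3,2],[0,0,-3]]

  R1 -= 1·R0 → [0,3,2]
  R2 -= 3·R0 → [0,9,3]
  R2 -= 3·R1 → [0,0,-3]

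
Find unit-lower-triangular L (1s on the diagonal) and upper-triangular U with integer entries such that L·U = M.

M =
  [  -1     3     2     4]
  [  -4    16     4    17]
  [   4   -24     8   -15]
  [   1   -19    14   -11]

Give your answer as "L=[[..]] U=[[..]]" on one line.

L=[[1,0,0,0],[4,1,0,0],[-4,-3,1,0],[-1,-4,0,1]] U=[[-1,3,2,4],[0,4,-4,1],[0,0,4,4],[0,0,0,-3]]

  R1 -= 4·R0 → [0,4,-4,1]
  R2 -= -4·R0 → [0,-12,16,1]
  R3 -= -1·R0 → [0,-16,16,-7]
  R2 -= -3·R1 → [0,0,4,4]
  R3 -= -4·R1 → [0,0,0,-3]
  R3 -= 0·R2 → [0,0,0,-3]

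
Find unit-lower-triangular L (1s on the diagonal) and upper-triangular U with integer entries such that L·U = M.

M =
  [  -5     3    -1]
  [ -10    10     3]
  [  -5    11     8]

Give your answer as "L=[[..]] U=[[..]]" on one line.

  r1 -= 2·r0 → [0,4,5]
  r2 -= 1·r0 → [0,8,9]
  r2 -= 2·r1 → [0,0,-1]

L=[[1,0,0],[2,1,0],[1,2,1]] U=[[-5,3,-1],[0,4,5],[0,0,-1]]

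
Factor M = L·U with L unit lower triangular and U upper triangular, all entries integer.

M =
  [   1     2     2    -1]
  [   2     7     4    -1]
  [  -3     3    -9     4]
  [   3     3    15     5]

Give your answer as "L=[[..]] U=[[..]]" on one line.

  R1 -= 2·R0 → [0,3,0,1]
  R2 -= -3·R0 → [0,9,-3,1]
  R3 -= 3·R0 → [0,-3,9,8]
  R2 -= 3·R1 → [0,0,-3,-2]
  R3 -= -1·R1 → [0,0,9,9]
  R3 -= -3·R2 → [0,0,0,3]

L=[[1,0,0,0],[2,1,0,0],[-3,3,1,0],[3,-1,-3,1]] U=[[1,2,2,-1],[0,3,0,1],[0,0,-3,-2],[0,0,0,3]]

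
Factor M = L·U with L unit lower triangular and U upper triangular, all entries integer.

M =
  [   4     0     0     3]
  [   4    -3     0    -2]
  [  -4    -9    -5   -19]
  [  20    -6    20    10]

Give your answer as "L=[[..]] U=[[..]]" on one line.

  R1 -= 1·R0 → [0,-3,0,-5]
  R2 -= -1·R0 → [0,-9,-5,-16]
  R3 -= 5·R0 → [0,-6,20,-5]
  R2 -= 3·R1 → [0,0,-5,-1]
  R3 -= 2·R1 → [0,0,20,5]
  R3 -= -4·R2 → [0,0,0,1]

L=[[1,0,0,0],[1,1,0,0],[-1,3,1,0],[5,2,-4,1]] U=[[4,0,0,3],[0,-3,0,-5],[0,0,-5,-1],[0,0,0,1]]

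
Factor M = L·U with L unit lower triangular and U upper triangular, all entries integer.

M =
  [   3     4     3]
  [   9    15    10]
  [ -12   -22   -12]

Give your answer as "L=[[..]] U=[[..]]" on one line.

L=[[1,0,0],[3,1,0],[-4,-2,1]] U=[[3,4,3],[0,3,1],[0,0,2]]

  R1 -= 3·R0 → [0,3,1]
  R2 -= -4·R0 → [0,-6,0]
  R2 -= -2·R1 → [0,0,2]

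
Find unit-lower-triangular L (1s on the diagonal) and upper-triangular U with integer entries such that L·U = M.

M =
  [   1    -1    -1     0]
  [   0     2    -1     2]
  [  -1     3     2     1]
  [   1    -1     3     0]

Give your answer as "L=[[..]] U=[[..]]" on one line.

  r1 -= 0·r0 → [0,2,-1,2]
  r2 -= -1·r0 → [0,2,1,1]
  r3 -= 1·r0 → [0,0,4,0]
  r2 -= 1·r1 → [0,0,2,-1]
  r3 -= 0·r1 → [0,0,4,0]
  r3 -= 2·r2 → [0,0,0,2]

L=[[1,0,0,0],[0,1,0,0],[-1,1,1,0],[1,0,2,1]] U=[[1,-1,-1,0],[0,2,-1,2],[0,0,2,-1],[0,0,0,2]]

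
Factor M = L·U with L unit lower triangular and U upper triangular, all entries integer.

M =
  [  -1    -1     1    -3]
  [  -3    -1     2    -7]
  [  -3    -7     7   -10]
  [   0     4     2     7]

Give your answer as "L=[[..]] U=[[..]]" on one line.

L=[[1,0,0,0],[3,1,0,0],[3,-2,1,0],[0,2,2,1]] U=[[-1,-1,1,-3],[0,2,-1,2],[0,0,2,3],[0,0,0,-3]]

  row1 -= 3·row0 → [0,2,-1,2]
  row2 -= 3·row0 → [0,-4,4,-1]
  row3 -= 0·row0 → [0,4,2,7]
  row2 -= -2·row1 → [0,0,2,3]
  row3 -= 2·row1 → [0,0,4,3]
  row3 -= 2·row2 → [0,0,0,-3]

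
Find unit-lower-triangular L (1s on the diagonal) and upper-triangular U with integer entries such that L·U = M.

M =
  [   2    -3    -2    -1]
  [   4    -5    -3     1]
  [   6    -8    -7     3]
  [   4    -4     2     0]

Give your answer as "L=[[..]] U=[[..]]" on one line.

  R1 -= 2·R0 → [0,1,1,3]
  R2 -= 3·R0 → [0,1,-1,6]
  R3 -= 2·R0 → [0,2,6,2]
  R2 -= 1·R1 → [0,0,-2,3]
  R3 -= 2·R1 → [0,0,4,-4]
  R3 -= -2·R2 → [0,0,0,2]

L=[[1,0,0,0],[2,1,0,0],[3,1,1,0],[2,2,-2,1]] U=[[2,-3,-2,-1],[0,1,1,3],[0,0,-2,3],[0,0,0,2]]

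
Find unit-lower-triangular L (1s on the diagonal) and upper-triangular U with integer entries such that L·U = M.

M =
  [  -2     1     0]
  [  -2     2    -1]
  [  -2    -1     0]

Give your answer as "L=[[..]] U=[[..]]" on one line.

L=[[1,0,0],[1,1,0],[1,-2,1]] U=[[-2,1,0],[0,1,-1],[0,0,-2]]

  R1 -= 1·R0 → [0,1,-1]
  R2 -= 1·R0 → [0,-2,0]
  R2 -= -2·R1 → [0,0,-2]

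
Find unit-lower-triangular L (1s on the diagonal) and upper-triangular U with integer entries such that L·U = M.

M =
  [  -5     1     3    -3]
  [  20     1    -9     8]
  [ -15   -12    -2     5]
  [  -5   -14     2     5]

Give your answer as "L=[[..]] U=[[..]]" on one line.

  r1 -= -4·r0 → [0,5,3,-4]
  r2 -= 3·r0 → [0,-15,-11,14]
  r3 -= 1·r0 → [0,-15,-1,8]
  r2 -= -3·r1 → [0,0,-2,2]
  r3 -= -3·r1 → [0,0,8,-4]
  r3 -= -4·r2 → [0,0,0,4]

L=[[1,0,0,0],[-4,1,0,0],[3,-3,1,0],[1,-3,-4,1]] U=[[-5,1,3,-3],[0,5,3,-4],[0,0,-2,2],[0,0,0,4]]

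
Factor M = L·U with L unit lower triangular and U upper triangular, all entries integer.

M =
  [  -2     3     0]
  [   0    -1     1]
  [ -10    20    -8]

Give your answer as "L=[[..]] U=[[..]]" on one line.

  R1 -= 0·R0 → [0,-1,1]
  R2 -= 5·R0 → [0,5,-8]
  R2 -= -5·R1 → [0,0,-3]

L=[[1,0,0],[0,1,0],[5,-5,1]] U=[[-2,3,0],[0,-1,1],[0,0,-3]]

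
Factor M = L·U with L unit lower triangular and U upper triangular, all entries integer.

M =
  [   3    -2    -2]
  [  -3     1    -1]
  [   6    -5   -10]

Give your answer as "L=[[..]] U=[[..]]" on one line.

L=[[1,0,0],[-1,1,0],[2,1,1]] U=[[3,-2,-2],[0,-1,-3],[0,0,-3]]

  R1 -= -1·R0 → [0,-1,-3]
  R2 -= 2·R0 → [0,-1,-6]
  R2 -= 1·R1 → [0,0,-3]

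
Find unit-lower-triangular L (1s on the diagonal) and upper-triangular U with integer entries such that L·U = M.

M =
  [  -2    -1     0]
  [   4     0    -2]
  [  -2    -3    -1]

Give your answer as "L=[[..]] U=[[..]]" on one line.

L=[[1,0,0],[-2,1,0],[1,1,1]] U=[[-2,-1,0],[0,-2,-2],[0,0,1]]

  row1 -= -2·row0 → [0,-2,-2]
  row2 -= 1·row0 → [0,-2,-1]
  row2 -= 1·row1 → [0,0,1]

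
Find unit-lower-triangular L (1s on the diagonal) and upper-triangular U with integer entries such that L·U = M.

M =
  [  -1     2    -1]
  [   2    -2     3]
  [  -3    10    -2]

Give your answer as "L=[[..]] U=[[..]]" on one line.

  R1 -= -2·R0 → [0,2,1]
  R2 -= 3·R0 → [0,4,1]
  R2 -= 2·R1 → [0,0,-1]

L=[[1,0,0],[-2,1,0],[3,2,1]] U=[[-1,2,-1],[0,2,1],[0,0,-1]]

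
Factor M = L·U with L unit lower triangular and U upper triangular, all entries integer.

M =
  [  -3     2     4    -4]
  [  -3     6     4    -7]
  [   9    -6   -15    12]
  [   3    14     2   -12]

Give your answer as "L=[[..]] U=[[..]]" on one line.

L=[[1,0,0,0],[1,1,0,0],[-3,0,1,0],[-1,4,-2,1]] U=[[-3,2,4,-4],[0,4,0,-3],[0,0,-3,0],[0,0,0,-4]]

  r1 -= 1·r0 → [0,4,0,-3]
  r2 -= -3·r0 → [0,0,-3,0]
  r3 -= -1·r0 → [0,16,6,-16]
  r2 -= 0·r1 → [0,0,-3,0]
  r3 -= 4·r1 → [0,0,6,-4]
  r3 -= -2·r2 → [0,0,0,-4]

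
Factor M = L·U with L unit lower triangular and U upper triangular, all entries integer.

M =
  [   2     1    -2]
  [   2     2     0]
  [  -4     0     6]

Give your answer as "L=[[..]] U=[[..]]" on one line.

L=[[1,0,0],[1,1,0],[-2,2,1]] U=[[2,1,-2],[0,1,2],[0,0,-2]]

  row1 -= 1·row0 → [0,1,2]
  row2 -= -2·row0 → [0,2,2]
  row2 -= 2·row1 → [0,0,-2]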